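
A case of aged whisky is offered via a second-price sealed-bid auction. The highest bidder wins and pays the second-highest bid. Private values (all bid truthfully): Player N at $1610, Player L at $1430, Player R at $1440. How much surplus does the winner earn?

Winner's surplus: $170.

Ordered from highest: Player N $1610; Player R $1440; Player L $1430.
Player N wins with the top bid and pays the second-highest, $1440.
Surplus = $1610 − $1440 = $170.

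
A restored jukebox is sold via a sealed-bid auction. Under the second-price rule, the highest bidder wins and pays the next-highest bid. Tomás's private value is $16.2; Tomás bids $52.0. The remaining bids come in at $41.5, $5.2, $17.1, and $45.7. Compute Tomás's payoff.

-$29.5

Highest competing bid: $45.7.
Tomás's bid $52.0 is the highest overall, so Tomás wins and pays the second-highest bid, $45.7.
Payoff = value − price = $16.2 − $45.7 = -$29.5.
Overbidding won the item at a price above value — truthful bidding would have avoided this loss.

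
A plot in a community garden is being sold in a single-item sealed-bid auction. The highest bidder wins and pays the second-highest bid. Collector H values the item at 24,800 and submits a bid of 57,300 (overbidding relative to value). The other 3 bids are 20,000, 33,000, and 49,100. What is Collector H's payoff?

-24,300

Highest competing bid: 49,100.
Collector H's bid 57,300 is the highest overall, so Collector H wins and pays the second-highest bid, 49,100.
Payoff = value − price = 24,800 − 49,100 = -24,300.
Overbidding won the item at a price above value — truthful bidding would have avoided this loss.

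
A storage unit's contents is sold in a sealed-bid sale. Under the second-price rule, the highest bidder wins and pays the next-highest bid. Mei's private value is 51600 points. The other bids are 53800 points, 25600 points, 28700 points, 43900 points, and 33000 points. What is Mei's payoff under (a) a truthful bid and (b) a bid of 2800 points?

Truthful: 0 points; alternative: 0 points.

The highest competing bid is 53800 points.
Bidding truthfully at 51600 points: the top bid is 53800 points (a rival), so Mei loses. Payoff = 0 points.
Bidding 2800 points: the top bid is 53800 points (a rival), so Mei loses. Payoff = 0 points.
The bid only affects whether you win, not the price — here both bids land on the same side of the top rival bid, so the deviation is payoff-neutral.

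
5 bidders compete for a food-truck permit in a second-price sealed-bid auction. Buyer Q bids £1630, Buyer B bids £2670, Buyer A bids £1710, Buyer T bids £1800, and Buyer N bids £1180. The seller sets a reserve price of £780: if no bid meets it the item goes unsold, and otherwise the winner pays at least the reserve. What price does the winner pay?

The winner pays £1800.

Ordered from highest: Buyer B £2670, then Buyer T £1800, then Buyer A £1710, then Buyer Q £1630, then Buyer N £1180.
Buyer B has the highest bid, so Buyer B wins.
The second-highest bid is £1800, which exceeds the reserve, so that sets the price.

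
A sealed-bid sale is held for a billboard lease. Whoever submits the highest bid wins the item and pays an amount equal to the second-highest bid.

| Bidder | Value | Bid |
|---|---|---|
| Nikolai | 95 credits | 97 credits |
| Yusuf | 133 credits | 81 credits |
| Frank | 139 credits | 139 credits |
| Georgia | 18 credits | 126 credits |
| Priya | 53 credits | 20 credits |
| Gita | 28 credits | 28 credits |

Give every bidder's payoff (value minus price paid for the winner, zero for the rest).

Nikolai 0 credits, Yusuf 0 credits, Frank 13 credits, Georgia 0 credits, Priya 0 credits, Gita 0 credits.

Ranking the bids: Frank 139 credits; Georgia 126 credits; Nikolai 97 credits; Yusuf 81 credits; Gita 28 credits; Priya 20 credits.
Frank has the top bid and wins; the price is the second-highest bid, 126 credits.
Frank's payoff = 139 credits − 126 credits = 13 credits. All other bidders lose, so their payoff is 0.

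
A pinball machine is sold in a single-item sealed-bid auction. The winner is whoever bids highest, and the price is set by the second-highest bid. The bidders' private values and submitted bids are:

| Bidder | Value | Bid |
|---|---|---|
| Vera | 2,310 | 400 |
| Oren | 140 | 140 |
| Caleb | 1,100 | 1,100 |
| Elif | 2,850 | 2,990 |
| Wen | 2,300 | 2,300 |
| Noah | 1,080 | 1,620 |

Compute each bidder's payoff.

Sorted high to low: Elif 2,990 > Wen 2,300 > Noah 1,620 > Caleb 1,100 > Vera 400 > Oren 140.
Elif has the top bid and wins; the price is the second-highest bid, 2,300.
Elif's payoff = 2,850 − 2,300 = 550. All other bidders lose, so their payoff is 0.

Vera 0, Oren 0, Caleb 0, Elif 550, Wen 0, Noah 0.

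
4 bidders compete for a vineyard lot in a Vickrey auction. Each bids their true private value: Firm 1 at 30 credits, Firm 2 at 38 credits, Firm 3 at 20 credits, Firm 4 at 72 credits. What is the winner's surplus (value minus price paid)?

Surplus = 34 credits.

Bids in descending order: Firm 4 72 credits > Firm 2 38 credits > Firm 1 30 credits > Firm 3 20 credits.
Firm 4 wins with the top bid and pays the second-highest, 38 credits.
Surplus = 72 credits − 38 credits = 34 credits.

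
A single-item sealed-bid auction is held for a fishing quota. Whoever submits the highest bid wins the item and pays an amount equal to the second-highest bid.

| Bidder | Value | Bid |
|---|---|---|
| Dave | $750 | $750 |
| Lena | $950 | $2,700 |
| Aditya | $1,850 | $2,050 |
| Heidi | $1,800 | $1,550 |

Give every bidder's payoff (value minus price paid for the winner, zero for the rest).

Payoffs: Dave $0, Lena -$1,100, Aditya $0, Heidi $0.

Bids in descending order: Lena $2,700, then Aditya $2,050, then Heidi $1,550, then Dave $750.
Lena has the top bid and wins; the price is the second-highest bid, $2,050.
Lena's payoff = $950 − $2,050 = -$1,100. All other bidders lose, so their payoff is 0.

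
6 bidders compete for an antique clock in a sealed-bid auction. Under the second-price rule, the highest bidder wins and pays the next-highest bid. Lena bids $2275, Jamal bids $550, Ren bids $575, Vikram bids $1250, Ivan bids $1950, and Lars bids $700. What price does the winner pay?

Ranking the bids: Lena $2275 > Ivan $1950 > Vikram $1250 > Lars $700 > Ren $575 > Jamal $550.
Lena has the highest bid, so Lena wins.
The second-highest bid is $1950, so that is what Lena pays.

$1950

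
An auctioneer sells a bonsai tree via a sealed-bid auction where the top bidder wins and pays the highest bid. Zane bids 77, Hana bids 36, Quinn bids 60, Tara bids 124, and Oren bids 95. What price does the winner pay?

124

Sorted high to low: Tara 124; Oren 95; Zane 77; Quinn 60; Hana 36.
Tara is the highest bidder, so Tara wins.
Under the first-price rule, the price is the highest bid: 124.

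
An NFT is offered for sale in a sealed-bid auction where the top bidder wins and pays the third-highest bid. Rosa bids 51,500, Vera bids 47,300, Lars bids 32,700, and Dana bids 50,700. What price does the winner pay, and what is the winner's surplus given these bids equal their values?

The winner pays 47,300 for a surplus of 4,200.

Ordered from highest: Rosa 51,500 > Dana 50,700 > Vera 47,300 > Lars 32,700.
Rosa is the highest bidder, so Rosa wins.
Under the third-price rule, the price is the third-highest bid: 47,300.
Surplus = 51,500 − 47,300 = 4,200.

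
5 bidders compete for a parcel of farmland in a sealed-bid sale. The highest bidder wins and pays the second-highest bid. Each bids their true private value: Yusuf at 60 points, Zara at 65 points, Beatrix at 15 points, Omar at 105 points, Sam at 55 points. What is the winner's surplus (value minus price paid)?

Ordered from highest: Omar 105 points > Zara 65 points > Yusuf 60 points > Sam 55 points > Beatrix 15 points.
Omar wins with the top bid and pays the second-highest, 65 points.
Surplus = 105 points − 65 points = 40 points.

Winner's surplus: 40 points.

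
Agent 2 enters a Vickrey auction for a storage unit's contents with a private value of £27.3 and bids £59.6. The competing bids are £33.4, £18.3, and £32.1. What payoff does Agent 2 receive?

Highest competing bid: £33.4.
Agent 2's bid £59.6 is the highest overall, so Agent 2 wins and pays the second-highest bid, £33.4.
Payoff = value − price = £27.3 − £33.4 = -£6.1.

-£6.1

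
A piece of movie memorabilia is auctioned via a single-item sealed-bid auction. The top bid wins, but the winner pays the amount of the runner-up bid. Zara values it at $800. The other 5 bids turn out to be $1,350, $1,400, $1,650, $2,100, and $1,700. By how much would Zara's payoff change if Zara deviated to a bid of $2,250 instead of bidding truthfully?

Change in payoff: -$1,300.

The highest competing bid is $2,100.
Bidding truthfully at $800: the top bid is $2,100 (a rival), so Zara loses. Payoff = $0.
Bidding $2,250: Zara has the top bid, wins, and pays the second-highest bid $2,100. Payoff = $800 − $2,100 = -$1,300.
Change = -$1,300 − $0 = -$1,300.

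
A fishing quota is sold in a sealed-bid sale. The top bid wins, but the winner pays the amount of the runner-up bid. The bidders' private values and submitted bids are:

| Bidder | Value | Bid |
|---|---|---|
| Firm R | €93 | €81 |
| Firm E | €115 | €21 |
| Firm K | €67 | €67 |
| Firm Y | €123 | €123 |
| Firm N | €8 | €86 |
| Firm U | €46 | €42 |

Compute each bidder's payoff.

Ordered from highest: Firm Y €123; Firm N €86; Firm R €81; Firm K €67; Firm U €42; Firm E €21.
Firm Y has the top bid and wins; the price is the second-highest bid, €86.
Firm Y's payoff = €123 − €86 = €37. All other bidders lose, so their payoff is 0.

Firm R €0, Firm E €0, Firm K €0, Firm Y €37, Firm N €0, Firm U €0.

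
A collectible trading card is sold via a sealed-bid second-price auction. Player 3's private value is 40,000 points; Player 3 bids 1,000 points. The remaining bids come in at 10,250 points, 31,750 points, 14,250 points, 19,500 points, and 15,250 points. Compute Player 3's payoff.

Highest competing bid: 31,750 points.
Player 3's bid 1,000 points is not the highest, so Player 3 loses, pays nothing, and earns zero payoff.

0 points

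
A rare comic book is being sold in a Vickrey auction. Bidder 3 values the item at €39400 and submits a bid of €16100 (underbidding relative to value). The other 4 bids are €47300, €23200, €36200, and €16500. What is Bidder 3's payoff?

Highest competing bid: €47300.
Bidder 3's bid €16100 is not the highest, so Bidder 3 loses, pays nothing, and earns zero payoff.

The bidder's payoff: €0.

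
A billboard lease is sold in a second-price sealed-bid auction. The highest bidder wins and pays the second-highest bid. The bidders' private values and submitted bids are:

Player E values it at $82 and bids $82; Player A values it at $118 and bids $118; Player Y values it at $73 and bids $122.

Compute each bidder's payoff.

Bids in descending order: Player Y $122; Player A $118; Player E $82.
Player Y has the top bid and wins; the price is the second-highest bid, $118.
Player Y's payoff = $73 − $118 = -$45. All other bidders lose, so their payoff is 0.

Payoffs: Player E $0, Player A $0, Player Y -$45.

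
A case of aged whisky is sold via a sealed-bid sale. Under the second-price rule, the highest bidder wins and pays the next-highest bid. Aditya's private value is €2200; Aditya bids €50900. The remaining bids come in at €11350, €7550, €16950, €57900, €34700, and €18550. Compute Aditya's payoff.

Aditya's payoff: €0.

Highest competing bid: €57900.
Aditya's bid €50900 is not the highest, so Aditya loses, pays nothing, and earns zero payoff.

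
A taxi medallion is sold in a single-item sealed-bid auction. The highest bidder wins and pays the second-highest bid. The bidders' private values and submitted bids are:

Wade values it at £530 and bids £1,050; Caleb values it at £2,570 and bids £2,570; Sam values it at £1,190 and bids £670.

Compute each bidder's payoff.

Wade £0, Caleb £1,520, Sam £0.

Sorted high to low: Caleb £2,570, then Wade £1,050, then Sam £670.
Caleb has the top bid and wins; the price is the second-highest bid, £1,050.
Caleb's payoff = £2,570 − £1,050 = £1,520. All other bidders lose, so their payoff is 0.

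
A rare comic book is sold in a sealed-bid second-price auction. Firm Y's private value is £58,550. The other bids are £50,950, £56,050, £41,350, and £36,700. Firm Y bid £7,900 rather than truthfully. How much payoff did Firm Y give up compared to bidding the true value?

Payoff forgone: £2,500.

The highest competing bid is £56,050.
Bidding truthfully at £58,550: Firm Y has the top bid, wins, and pays the second-highest bid £56,050. Payoff = £58,550 − £56,050 = £2,500.
Bidding £7,900: the top bid is £56,050 (a rival), so Firm Y loses. Payoff = £0.
Regret = truthful payoff − actual payoff = £2,500 − £0 = £2,500.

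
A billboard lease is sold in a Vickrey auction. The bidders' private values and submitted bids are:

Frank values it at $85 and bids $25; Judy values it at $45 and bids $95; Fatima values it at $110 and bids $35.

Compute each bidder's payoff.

Ordered from highest: Judy $95 > Fatima $35 > Frank $25.
Judy has the top bid and wins; the price is the second-highest bid, $35.
Judy's payoff = $45 − $35 = $10. All other bidders lose, so their payoff is 0.

Payoffs: Frank $0, Judy $10, Fatima $0.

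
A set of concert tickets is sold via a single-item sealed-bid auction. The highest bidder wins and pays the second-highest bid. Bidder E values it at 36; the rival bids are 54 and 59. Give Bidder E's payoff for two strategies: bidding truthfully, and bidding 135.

(a) 0  (b) -23

The highest competing bid is 59.
Bidding truthfully at 36: the top bid is 59 (a rival), so Bidder E loses. Payoff = 0.
Bidding 135: Bidder E has the top bid, wins, and pays the second-highest bid 59. Payoff = 36 − 59 = -23.
Deviating from a truthful bid can only lose payoff in a second-price auction — never gain.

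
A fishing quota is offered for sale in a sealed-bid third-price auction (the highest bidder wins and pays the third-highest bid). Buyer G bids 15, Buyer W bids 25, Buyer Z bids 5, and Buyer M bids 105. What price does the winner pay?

Bids in descending order: Buyer M 105 > Buyer W 25 > Buyer G 15 > Buyer Z 5.
Buyer M is the highest bidder, so Buyer M wins.
Under the third-price rule, the price is the third-highest bid: 15.

Price paid: 15.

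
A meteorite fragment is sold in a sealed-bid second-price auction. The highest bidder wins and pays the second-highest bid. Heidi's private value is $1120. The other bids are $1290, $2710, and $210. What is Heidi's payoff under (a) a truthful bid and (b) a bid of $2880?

(a) $0  (b) -$1590

The highest competing bid is $2710.
Bidding truthfully at $1120: the top bid is $2710 (a rival), so Heidi loses. Payoff = $0.
Bidding $2880: Heidi has the top bid, wins, and pays the second-highest bid $2710. Payoff = $1120 − $2710 = -$1590.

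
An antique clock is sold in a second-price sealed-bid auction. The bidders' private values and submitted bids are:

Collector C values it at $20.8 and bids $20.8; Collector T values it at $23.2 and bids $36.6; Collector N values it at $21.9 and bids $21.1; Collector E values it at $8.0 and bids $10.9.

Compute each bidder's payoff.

Bids in descending order: Collector T $36.6, then Collector N $21.1, then Collector C $20.8, then Collector E $10.9.
Collector T has the top bid and wins; the price is the second-highest bid, $21.1.
Collector T's payoff = $23.2 − $21.1 = $2.1. All other bidders lose, so their payoff is 0.

Payoffs: Collector C $0.0, Collector T $2.1, Collector N $0.0, Collector E $0.0.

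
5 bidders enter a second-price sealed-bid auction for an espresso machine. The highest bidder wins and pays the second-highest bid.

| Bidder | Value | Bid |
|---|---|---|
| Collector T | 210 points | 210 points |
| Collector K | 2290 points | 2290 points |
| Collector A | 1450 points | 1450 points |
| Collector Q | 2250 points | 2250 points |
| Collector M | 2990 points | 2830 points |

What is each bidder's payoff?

Collector T 0 points, Collector K 0 points, Collector A 0 points, Collector Q 0 points, Collector M 700 points.

Ordered from highest: Collector M 2830 points, then Collector K 2290 points, then Collector Q 2250 points, then Collector A 1450 points, then Collector T 210 points.
Collector M has the top bid and wins; the price is the second-highest bid, 2290 points.
Collector M's payoff = 2990 points − 2290 points = 700 points. All other bidders lose, so their payoff is 0.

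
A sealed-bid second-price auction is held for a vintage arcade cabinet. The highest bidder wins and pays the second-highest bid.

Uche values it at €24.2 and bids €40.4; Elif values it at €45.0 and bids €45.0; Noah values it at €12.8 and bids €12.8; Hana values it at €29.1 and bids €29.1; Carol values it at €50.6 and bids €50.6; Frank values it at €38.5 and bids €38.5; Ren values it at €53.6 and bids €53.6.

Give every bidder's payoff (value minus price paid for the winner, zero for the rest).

Uche €0.0, Elif €0.0, Noah €0.0, Hana €0.0, Carol €0.0, Frank €0.0, Ren €3.0.

Bids in descending order: Ren €53.6 > Carol €50.6 > Elif €45.0 > Uche €40.4 > Frank €38.5 > Hana €29.1 > Noah €12.8.
Ren has the top bid and wins; the price is the second-highest bid, €50.6.
Ren's payoff = €53.6 − €50.6 = €3.0. All other bidders lose, so their payoff is 0.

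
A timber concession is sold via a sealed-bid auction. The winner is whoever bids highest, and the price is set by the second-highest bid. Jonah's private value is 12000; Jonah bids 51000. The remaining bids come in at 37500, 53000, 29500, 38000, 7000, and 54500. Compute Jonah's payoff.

Jonah's payoff: 0.

Highest competing bid: 54500.
Jonah's bid 51000 is not the highest, so Jonah loses, pays nothing, and earns zero payoff.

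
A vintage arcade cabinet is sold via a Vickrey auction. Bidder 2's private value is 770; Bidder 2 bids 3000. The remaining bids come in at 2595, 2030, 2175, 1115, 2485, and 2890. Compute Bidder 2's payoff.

-2120

Highest competing bid: 2890.
Bidder 2's bid 3000 is the highest overall, so Bidder 2 wins and pays the second-highest bid, 2890.
Payoff = value − price = 770 − 2890 = -2120.
Overbidding won the item at a price above value — truthful bidding would have avoided this loss.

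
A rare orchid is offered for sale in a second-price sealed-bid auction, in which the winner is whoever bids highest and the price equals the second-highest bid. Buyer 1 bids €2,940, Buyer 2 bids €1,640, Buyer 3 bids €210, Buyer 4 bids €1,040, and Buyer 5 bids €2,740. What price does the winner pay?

€2,740

Sorted high to low: Buyer 1 €2,940, then Buyer 5 €2,740, then Buyer 2 €1,640, then Buyer 4 €1,040, then Buyer 3 €210.
Buyer 1 is the highest bidder, so Buyer 1 wins.
Under the second-price rule, the price is the second-highest bid: €2,740.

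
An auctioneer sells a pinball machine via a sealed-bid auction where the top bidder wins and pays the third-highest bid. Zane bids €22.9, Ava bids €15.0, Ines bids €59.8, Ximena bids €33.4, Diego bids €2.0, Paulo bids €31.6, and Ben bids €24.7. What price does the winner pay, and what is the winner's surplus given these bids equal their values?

Sorted high to low: Ines €59.8, then Ximena €33.4, then Paulo €31.6, then Ben €24.7, then Zane €22.9, then Ava €15.0, then Diego €2.0.
Ines is the highest bidder, so Ines wins.
Under the third-price rule, the price is the third-highest bid: €31.6.
Surplus = €59.8 − €31.6 = €28.2.

Price €31.6; surplus €28.2.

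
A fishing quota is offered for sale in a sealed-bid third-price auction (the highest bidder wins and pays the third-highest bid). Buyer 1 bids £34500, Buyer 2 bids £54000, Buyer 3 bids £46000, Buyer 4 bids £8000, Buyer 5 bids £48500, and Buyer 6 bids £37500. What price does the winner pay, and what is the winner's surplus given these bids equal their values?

Bids in descending order: Buyer 2 £54000; Buyer 5 £48500; Buyer 3 £46000; Buyer 6 £37500; Buyer 1 £34500; Buyer 4 £8000.
Buyer 2 is the highest bidder, so Buyer 2 wins.
Under the third-price rule, the price is the third-highest bid: £46000.
Surplus = £54000 − £46000 = £8000.

The winner pays £46000 for a surplus of £8000.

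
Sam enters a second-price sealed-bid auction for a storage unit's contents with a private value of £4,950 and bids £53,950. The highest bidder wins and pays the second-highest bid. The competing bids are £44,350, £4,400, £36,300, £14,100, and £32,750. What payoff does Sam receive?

Highest competing bid: £44,350.
Sam's bid £53,950 is the highest overall, so Sam wins and pays the second-highest bid, £44,350.
Payoff = value − price = £4,950 − £44,350 = -£39,400.

Payoff = -£39,400.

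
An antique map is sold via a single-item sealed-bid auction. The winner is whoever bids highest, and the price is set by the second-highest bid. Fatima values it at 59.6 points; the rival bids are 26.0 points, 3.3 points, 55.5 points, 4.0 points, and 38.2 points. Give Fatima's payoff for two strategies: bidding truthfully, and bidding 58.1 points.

The highest competing bid is 55.5 points.
Bidding truthfully at 59.6 points: Fatima has the top bid, wins, and pays the second-highest bid 55.5 points. Payoff = 59.6 points − 55.5 points = 4.1 points.
Bidding 58.1 points: Fatima has the top bid, wins, and pays the second-highest bid 55.5 points. Payoff = 59.6 points − 55.5 points = 4.1 points.
The bid only affects whether you win, not the price — here both bids land on the same side of the top rival bid, so the deviation is payoff-neutral.

(a) 4.1 points  (b) 4.1 points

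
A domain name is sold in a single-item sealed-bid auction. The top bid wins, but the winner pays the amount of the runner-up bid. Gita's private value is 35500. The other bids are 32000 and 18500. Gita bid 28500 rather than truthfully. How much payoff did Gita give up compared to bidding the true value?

3500

The highest competing bid is 32000.
Bidding truthfully at 35500: Gita has the top bid, wins, and pays the second-highest bid 32000. Payoff = 35500 − 32000 = 3500.
Bidding 28500: the top bid is 32000 (a rival), so Gita loses. Payoff = 0.
Regret = truthful payoff − actual payoff = 3500 − 0 = 3500.
This is the dominant-strategy logic: truthful bidding weakly beats any alternative.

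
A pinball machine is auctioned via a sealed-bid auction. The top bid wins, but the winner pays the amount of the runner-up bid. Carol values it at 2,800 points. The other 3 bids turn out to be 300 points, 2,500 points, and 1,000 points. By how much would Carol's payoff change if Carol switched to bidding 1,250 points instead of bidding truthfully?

Change in payoff: -300 points.

The highest competing bid is 2,500 points.
Bidding truthfully at 2,800 points: Carol has the top bid, wins, and pays the second-highest bid 2,500 points. Payoff = 2,800 points − 2,500 points = 300 points.
Bidding 1,250 points: the top bid is 2,500 points (a rival), so Carol loses. Payoff = 0 points.
Change = 0 points − 300 points = -300 points.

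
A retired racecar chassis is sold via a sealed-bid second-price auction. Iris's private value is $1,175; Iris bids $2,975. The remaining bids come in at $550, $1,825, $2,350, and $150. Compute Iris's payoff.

Iris's payoff: -$1,175.

Highest competing bid: $2,350.
Iris's bid $2,975 is the highest overall, so Iris wins and pays the second-highest bid, $2,350.
Payoff = value − price = $1,175 − $2,350 = -$1,175.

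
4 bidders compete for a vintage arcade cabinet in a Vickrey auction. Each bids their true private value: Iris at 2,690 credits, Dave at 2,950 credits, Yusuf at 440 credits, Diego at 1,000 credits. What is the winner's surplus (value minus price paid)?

Sorted high to low: Dave 2,950 credits > Iris 2,690 credits > Diego 1,000 credits > Yusuf 440 credits.
Dave wins with the top bid and pays the second-highest, 2,690 credits.
Surplus = 2,950 credits − 2,690 credits = 260 credits.

260 credits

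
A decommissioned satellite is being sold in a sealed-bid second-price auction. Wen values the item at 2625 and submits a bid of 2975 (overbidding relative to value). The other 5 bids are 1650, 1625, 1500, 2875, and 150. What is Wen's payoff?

-250

Highest competing bid: 2875.
Wen's bid 2975 is the highest overall, so Wen wins and pays the second-highest bid, 2875.
Payoff = value − price = 2625 − 2875 = -250.
Overbidding won the item at a price above value — truthful bidding would have avoided this loss.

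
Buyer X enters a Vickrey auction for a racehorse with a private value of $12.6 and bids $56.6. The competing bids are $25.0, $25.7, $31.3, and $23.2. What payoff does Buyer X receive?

Highest competing bid: $31.3.
Buyer X's bid $56.6 is the highest overall, so Buyer X wins and pays the second-highest bid, $31.3.
Payoff = value − price = $12.6 − $31.3 = -$18.7.
Overbidding won the item at a price above value — truthful bidding would have avoided this loss.

Payoff = -$18.7.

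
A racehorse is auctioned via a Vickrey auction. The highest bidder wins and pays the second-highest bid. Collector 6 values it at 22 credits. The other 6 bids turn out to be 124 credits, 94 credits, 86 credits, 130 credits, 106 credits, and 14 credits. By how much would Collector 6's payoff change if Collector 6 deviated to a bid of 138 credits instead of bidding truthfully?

The highest competing bid is 130 credits.
Bidding truthfully at 22 credits: the top bid is 130 credits (a rival), so Collector 6 loses. Payoff = 0 credits.
Bidding 138 credits: Collector 6 has the top bid, wins, and pays the second-highest bid 130 credits. Payoff = 22 credits − 130 credits = -108 credits.
Change = -108 credits − 0 credits = -108 credits.

Change in payoff: -108 credits.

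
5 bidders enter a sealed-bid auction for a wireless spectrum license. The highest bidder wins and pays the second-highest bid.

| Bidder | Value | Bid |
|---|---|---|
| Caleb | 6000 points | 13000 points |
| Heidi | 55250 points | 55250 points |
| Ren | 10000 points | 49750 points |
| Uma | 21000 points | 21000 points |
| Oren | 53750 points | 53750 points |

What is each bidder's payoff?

Payoffs: Caleb 0 points, Heidi 1500 points, Ren 0 points, Uma 0 points, Oren 0 points.

Ranking the bids: Heidi 55250 points > Oren 53750 points > Ren 49750 points > Uma 21000 points > Caleb 13000 points.
Heidi has the top bid and wins; the price is the second-highest bid, 53750 points.
Heidi's payoff = 55250 points − 53750 points = 1500 points. All other bidders lose, so their payoff is 0.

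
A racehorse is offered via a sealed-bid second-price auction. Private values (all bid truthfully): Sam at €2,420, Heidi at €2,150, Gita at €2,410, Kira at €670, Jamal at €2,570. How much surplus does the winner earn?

Sorted high to low: Jamal €2,570; Sam €2,420; Gita €2,410; Heidi €2,150; Kira €670.
Jamal wins with the top bid and pays the second-highest, €2,420.
Surplus = €2,570 − €2,420 = €150.

€150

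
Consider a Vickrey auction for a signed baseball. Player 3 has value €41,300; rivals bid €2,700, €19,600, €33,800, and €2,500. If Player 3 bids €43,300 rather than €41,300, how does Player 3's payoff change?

Change in payoff: €0.

The highest competing bid is €33,800.
Bidding truthfully at €41,300: Player 3 has the top bid, wins, and pays the second-highest bid €33,800. Payoff = €41,300 − €33,800 = €7,500.
Bidding €43,300: Player 3 has the top bid, wins, and pays the second-highest bid €33,800. Payoff = €41,300 − €33,800 = €7,500.
Change = €7,500 − €7,500 = €0.
The bid only affects whether you win, not the price — here both bids land on the same side of the top rival bid, so the deviation is payoff-neutral.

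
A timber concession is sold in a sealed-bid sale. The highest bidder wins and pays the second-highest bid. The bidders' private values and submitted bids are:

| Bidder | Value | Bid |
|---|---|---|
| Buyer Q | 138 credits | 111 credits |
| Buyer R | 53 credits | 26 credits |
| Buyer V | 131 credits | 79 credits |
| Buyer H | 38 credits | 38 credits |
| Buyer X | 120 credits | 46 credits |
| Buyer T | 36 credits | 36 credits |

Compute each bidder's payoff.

Bids in descending order: Buyer Q 111 credits > Buyer V 79 credits > Buyer X 46 credits > Buyer H 38 credits > Buyer T 36 credits > Buyer R 26 credits.
Buyer Q has the top bid and wins; the price is the second-highest bid, 79 credits.
Buyer Q's payoff = 138 credits − 79 credits = 59 credits. All other bidders lose, so their payoff is 0.

Buyer Q 59 credits, Buyer R 0 credits, Buyer V 0 credits, Buyer H 0 credits, Buyer X 0 credits, Buyer T 0 credits.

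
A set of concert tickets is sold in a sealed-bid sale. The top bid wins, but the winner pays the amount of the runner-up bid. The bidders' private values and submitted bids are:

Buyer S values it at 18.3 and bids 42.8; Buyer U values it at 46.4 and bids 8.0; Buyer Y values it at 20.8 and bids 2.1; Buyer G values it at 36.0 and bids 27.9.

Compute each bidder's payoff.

Payoffs: Buyer S -9.6, Buyer U 0.0, Buyer Y 0.0, Buyer G 0.0.

Sorted high to low: Buyer S 42.8 > Buyer G 27.9 > Buyer U 8.0 > Buyer Y 2.1.
Buyer S has the top bid and wins; the price is the second-highest bid, 27.9.
Buyer S's payoff = 18.3 − 27.9 = -9.6. All other bidders lose, so their payoff is 0.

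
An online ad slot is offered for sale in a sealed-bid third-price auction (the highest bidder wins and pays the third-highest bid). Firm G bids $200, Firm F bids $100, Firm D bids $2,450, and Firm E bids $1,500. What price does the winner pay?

The winner pays $200.

Ranking the bids: Firm D $2,450; Firm E $1,500; Firm G $200; Firm F $100.
Firm D is the highest bidder, so Firm D wins.
Under the third-price rule, the price is the third-highest bid: $200.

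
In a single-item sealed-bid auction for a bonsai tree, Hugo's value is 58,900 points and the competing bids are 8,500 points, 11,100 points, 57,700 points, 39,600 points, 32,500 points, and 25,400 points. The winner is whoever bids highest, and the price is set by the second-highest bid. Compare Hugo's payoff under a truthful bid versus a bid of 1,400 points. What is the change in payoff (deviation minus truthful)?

-1,200 points

The highest competing bid is 57,700 points.
Bidding truthfully at 58,900 points: Hugo has the top bid, wins, and pays the second-highest bid 57,700 points. Payoff = 58,900 points − 57,700 points = 1,200 points.
Bidding 1,400 points: the top bid is 57,700 points (a rival), so Hugo loses. Payoff = 0 points.
Change = 0 points − 1,200 points = -1,200 points.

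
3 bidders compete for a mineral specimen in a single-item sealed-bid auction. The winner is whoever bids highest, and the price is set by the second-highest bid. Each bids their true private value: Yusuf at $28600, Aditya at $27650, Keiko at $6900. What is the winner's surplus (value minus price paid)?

Bids in descending order: Yusuf $28600, then Aditya $27650, then Keiko $6900.
Yusuf wins with the top bid and pays the second-highest, $27650.
Surplus = $28600 − $27650 = $950.

Surplus = $950.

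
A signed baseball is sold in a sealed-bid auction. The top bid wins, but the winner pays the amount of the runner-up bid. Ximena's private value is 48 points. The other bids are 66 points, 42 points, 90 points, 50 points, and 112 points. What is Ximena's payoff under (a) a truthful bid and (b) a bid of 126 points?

(a) 0 points  (b) -64 points

The highest competing bid is 112 points.
Bidding truthfully at 48 points: the top bid is 112 points (a rival), so Ximena loses. Payoff = 0 points.
Bidding 126 points: Ximena has the top bid, wins, and pays the second-highest bid 112 points. Payoff = 48 points − 112 points = -64 points.
This is the dominant-strategy logic: truthful bidding weakly beats any alternative.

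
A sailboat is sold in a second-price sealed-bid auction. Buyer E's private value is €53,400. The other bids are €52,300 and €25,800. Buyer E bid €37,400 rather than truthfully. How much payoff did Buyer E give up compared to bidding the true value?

Regret: €1,100.

The highest competing bid is €52,300.
Bidding truthfully at €53,400: Buyer E has the top bid, wins, and pays the second-highest bid €52,300. Payoff = €53,400 − €52,300 = €1,100.
Bidding €37,400: the top bid is €52,300 (a rival), so Buyer E loses. Payoff = €0.
Regret = truthful payoff − actual payoff = €1,100 − €0 = €1,100.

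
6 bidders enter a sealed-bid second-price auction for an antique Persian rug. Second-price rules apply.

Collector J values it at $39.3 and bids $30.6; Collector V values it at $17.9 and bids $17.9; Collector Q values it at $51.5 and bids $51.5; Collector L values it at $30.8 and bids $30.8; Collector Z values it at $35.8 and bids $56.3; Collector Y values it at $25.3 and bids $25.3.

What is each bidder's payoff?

Collector J $0.0, Collector V $0.0, Collector Q $0.0, Collector L $0.0, Collector Z -$15.7, Collector Y $0.0.

Ordered from highest: Collector Z $56.3, then Collector Q $51.5, then Collector L $30.8, then Collector J $30.6, then Collector Y $25.3, then Collector V $17.9.
Collector Z has the top bid and wins; the price is the second-highest bid, $51.5.
Collector Z's payoff = $35.8 − $51.5 = -$15.7. All other bidders lose, so their payoff is 0.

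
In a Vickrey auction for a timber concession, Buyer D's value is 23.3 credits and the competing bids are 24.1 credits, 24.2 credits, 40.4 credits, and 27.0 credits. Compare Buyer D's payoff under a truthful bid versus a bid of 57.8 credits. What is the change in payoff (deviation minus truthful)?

-17.1 credits

The highest competing bid is 40.4 credits.
Bidding truthfully at 23.3 credits: the top bid is 40.4 credits (a rival), so Buyer D loses. Payoff = 0.0 credits.
Bidding 57.8 credits: Buyer D has the top bid, wins, and pays the second-highest bid 40.4 credits. Payoff = 23.3 credits − 40.4 credits = -17.1 credits.
Change = -17.1 credits − 0.0 credits = -17.1 credits.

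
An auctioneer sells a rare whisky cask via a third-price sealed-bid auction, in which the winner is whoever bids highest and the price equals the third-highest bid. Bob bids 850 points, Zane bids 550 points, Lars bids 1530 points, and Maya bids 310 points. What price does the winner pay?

550 points

Bids in descending order: Lars 1530 points; Bob 850 points; Zane 550 points; Maya 310 points.
Lars is the highest bidder, so Lars wins.
Under the third-price rule, the price is the third-highest bid: 550 points.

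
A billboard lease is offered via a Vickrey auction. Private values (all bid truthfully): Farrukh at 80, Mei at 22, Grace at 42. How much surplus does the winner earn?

Ranking the bids: Farrukh 80 > Grace 42 > Mei 22.
Farrukh wins with the top bid and pays the second-highest, 42.
Surplus = 80 − 42 = 38.

38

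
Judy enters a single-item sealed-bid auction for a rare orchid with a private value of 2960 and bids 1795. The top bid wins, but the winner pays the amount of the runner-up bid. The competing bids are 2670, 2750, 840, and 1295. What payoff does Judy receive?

Payoff = 0.

Highest competing bid: 2750.
Judy's bid 1795 is not the highest, so Judy loses, pays nothing, and earns zero payoff.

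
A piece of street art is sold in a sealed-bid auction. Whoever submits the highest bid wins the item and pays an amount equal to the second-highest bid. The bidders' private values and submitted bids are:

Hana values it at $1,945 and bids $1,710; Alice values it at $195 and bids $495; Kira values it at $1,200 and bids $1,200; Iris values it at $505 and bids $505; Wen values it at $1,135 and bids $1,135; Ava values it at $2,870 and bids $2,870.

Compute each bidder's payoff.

Hana $0, Alice $0, Kira $0, Iris $0, Wen $0, Ava $1,160.

Bids in descending order: Ava $2,870 > Hana $1,710 > Kira $1,200 > Wen $1,135 > Iris $505 > Alice $495.
Ava has the top bid and wins; the price is the second-highest bid, $1,710.
Ava's payoff = $2,870 − $1,710 = $1,160. All other bidders lose, so their payoff is 0.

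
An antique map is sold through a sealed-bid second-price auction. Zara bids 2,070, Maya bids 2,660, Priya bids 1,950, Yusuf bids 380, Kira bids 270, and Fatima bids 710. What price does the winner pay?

Sorted high to low: Maya 2,660; Zara 2,070; Priya 1,950; Fatima 710; Yusuf 380; Kira 270.
Maya has the highest bid, so Maya wins.
The second-highest bid is 2,070, so that is what Maya pays.

2,070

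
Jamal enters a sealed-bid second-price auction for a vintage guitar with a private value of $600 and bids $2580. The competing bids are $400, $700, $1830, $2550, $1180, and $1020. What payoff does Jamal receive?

Highest competing bid: $2550.
Jamal's bid $2580 is the highest overall, so Jamal wins and pays the second-highest bid, $2550.
Payoff = value − price = $600 − $2550 = -$1950.
Overbidding won the item at a price above value — truthful bidding would have avoided this loss.

Payoff = -$1950.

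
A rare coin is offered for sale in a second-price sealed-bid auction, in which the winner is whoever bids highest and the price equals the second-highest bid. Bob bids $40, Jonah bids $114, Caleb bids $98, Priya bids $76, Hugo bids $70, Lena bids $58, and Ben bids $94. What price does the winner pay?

Sorted high to low: Jonah $114 > Caleb $98 > Ben $94 > Priya $76 > Hugo $70 > Lena $58 > Bob $40.
Jonah is the highest bidder, so Jonah wins.
Under the second-price rule, the price is the second-highest bid: $98.

The winner pays $98.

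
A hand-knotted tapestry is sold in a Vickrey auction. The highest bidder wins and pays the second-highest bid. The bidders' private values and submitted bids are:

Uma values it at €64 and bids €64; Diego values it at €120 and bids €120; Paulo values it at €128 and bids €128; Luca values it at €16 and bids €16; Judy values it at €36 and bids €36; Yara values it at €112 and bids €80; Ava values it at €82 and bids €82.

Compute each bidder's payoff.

Ranking the bids: Paulo €128, then Diego €120, then Ava €82, then Yara €80, then Uma €64, then Judy €36, then Luca €16.
Paulo has the top bid and wins; the price is the second-highest bid, €120.
Paulo's payoff = €128 − €120 = €8. All other bidders lose, so their payoff is 0.

Payoffs: Uma €0, Diego €0, Paulo €8, Luca €0, Judy €0, Yara €0, Ava €0.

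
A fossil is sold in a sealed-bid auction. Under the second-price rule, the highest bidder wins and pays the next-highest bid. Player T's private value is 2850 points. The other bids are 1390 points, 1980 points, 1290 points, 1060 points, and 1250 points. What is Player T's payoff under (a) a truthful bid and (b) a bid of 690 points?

The highest competing bid is 1980 points.
Bidding truthfully at 2850 points: Player T has the top bid, wins, and pays the second-highest bid 1980 points. Payoff = 2850 points − 1980 points = 870 points.
Bidding 690 points: the top bid is 1980 points (a rival), so Player T loses. Payoff = 0 points.
Deviating from a truthful bid can only lose payoff in a second-price auction — never gain.

(a) 870 points  (b) 0 points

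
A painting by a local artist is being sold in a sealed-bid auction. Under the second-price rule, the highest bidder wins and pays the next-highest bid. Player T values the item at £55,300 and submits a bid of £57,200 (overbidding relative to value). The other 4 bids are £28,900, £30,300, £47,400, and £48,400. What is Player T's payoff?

Highest competing bid: £48,400.
Player T's bid £57,200 is the highest overall, so Player T wins and pays the second-highest bid, £48,400.
Payoff = value − price = £55,300 − £48,400 = £6,900.

£6,900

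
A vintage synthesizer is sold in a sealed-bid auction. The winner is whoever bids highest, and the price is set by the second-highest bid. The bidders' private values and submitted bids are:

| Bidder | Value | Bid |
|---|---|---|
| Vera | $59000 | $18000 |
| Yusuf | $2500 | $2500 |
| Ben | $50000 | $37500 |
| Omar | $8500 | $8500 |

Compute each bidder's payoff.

Ranking the bids: Ben $37500 > Vera $18000 > Omar $8500 > Yusuf $2500.
Ben has the top bid and wins; the price is the second-highest bid, $18000.
Ben's payoff = $50000 − $18000 = $32000. All other bidders lose, so their payoff is 0.

Vera $0, Yusuf $0, Ben $32000, Omar $0.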